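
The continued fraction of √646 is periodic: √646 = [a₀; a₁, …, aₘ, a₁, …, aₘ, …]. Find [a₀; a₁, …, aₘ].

[25; 2, 2, 2, 50]

a₀ = ⌊√646⌋ = 25.
With m₀=0, d₀=1 and mₖ₊₁ = dₖaₖ − mₖ, dₖ₊₁ = (n − mₖ₊₁²)/dₖ, aₖ₊₁ = ⌊(a₀+mₖ₊₁)/dₖ₊₁⌋:
  k=1: m=25, d=21, a=2
  k=2: m=17, d=17, a=2
  k=3: m=17, d=21, a=2
  k=4: m=25, d=1, a=50
d=1 and a=2a₀=50 at k=4, so the next step gives (m, d) = (25, 21) again — its k=1 value — and the period has length 4.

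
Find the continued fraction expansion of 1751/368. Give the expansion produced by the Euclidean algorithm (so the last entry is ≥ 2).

1751 = 4*368 + 279
368 = 1*279 + 89
279 = 3*89 + 12
89 = 7*12 + 5
12 = 2*5 + 2
5 = 2*2 + 1
2 = 2*1 + 0  (stop)
So 1751/368 = [4; 1, 3, 7, 2, 2, 2].

[4; 1, 3, 7, 2, 2, 2]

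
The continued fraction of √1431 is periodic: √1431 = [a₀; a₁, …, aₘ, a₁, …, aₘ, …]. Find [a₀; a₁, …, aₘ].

[37; 1, 4, 1, 4, 1, 74]

a₀ = ⌊√1431⌋ = 37.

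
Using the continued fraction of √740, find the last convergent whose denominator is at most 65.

1741/64

√740 = [27; 4, 1, 12, 1, 4, 54, …] (period length 6).
Convergents:
  p_0/q_0 = 27/1
  p_1/q_1 = 109/4
  p_2/q_2 = 136/5
  p_3/q_3 = 1741/64
  p_4/q_4 = 1877/69
q_3 = 64 ≤ 65 < 69 = q_4, so the answer is 1741/64.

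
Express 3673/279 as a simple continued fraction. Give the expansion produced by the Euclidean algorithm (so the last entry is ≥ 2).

[13; 6, 15, 3]

3673 = 13×279 + 46
279 = 6×46 + 3
46 = 15×3 + 1
3 = 3×1 + 0  (stop)
So 3673/279 = [13; 6, 15, 3].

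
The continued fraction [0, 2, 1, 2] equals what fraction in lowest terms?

3/8

Using pₖ = aₖpₖ₋₁ + pₖ₋₂ and qₖ = aₖqₖ₋₁ + qₖ₋₂:
  k=0: a=0, p=0, q=1
  k=1: a=2, p=1, q=2
  k=2: a=1, p=1, q=3
  k=3: a=2, p=3, q=8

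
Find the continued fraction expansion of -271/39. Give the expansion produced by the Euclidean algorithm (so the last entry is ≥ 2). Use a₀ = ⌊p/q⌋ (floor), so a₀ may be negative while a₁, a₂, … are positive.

[-7; 19, 2]

-271 = -7*39 + 2
39 = 19*2 + 1
2 = 2*1 + 0  (stop)
So -271/39 = [-7; 19, 2].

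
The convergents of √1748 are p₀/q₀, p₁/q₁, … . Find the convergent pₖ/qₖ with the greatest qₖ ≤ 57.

878/21

√1748 = [41; 1, 4, 4, 4, 1, 82, …] (period length 6).
Convergents:
  p_0/q_0 = 41/1
  p_1/q_1 = 42/1
  p_2/q_2 = 209/5
  p_3/q_3 = 878/21
  p_4/q_4 = 3721/89
q_3 = 21 ≤ 57 < 89 = q_4, so the answer is 878/21.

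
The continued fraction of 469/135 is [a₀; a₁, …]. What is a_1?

2

469 = 3·135 + 64   →  a_0 = 3
135 = 2·64 + 7   →  a_1 = 2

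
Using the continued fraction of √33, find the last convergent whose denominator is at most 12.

23/4

√33 = [5; 1, 2, 1, 10, …] (period length 4).
Convergents:
  p_0/q_0 = 5/1
  p_1/q_1 = 6/1
  p_2/q_2 = 17/3
  p_3/q_3 = 23/4
  p_4/q_4 = 247/43
q_3 = 4 ≤ 12 < 43 = q_4, so the answer is 23/4.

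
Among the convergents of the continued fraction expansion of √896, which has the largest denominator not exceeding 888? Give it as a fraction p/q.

√896 = [29; 1, 13, 1, 58, …] (period length 4).
Convergents:
  p_0/q_0 = 29/1
  p_1/q_1 = 30/1
  p_2/q_2 = 419/14
  p_3/q_3 = 449/15
  p_4/q_4 = 26461/884
  p_5/q_5 = 26910/899
q_4 = 884 ≤ 888 < 899 = q_5, so the answer is 26461/884.

26461/884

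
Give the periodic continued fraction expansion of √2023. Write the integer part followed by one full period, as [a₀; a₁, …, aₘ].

[44; 1, 43, 1, 88]

a₀ = ⌊√2023⌋ = 44.
With m₀=0, d₀=1 and mₖ₊₁ = dₖaₖ − mₖ, dₖ₊₁ = (n − mₖ₊₁²)/dₖ, aₖ₊₁ = ⌊(a₀+mₖ₊₁)/dₖ₊₁⌋:
  k=1: m=44, d=87, a=1
  k=2: m=43, d=2, a=43
  k=3: m=43, d=87, a=1
  k=4: m=44, d=1, a=88
d=1 and a=2a₀=88 at k=4, so the next step gives (m, d) = (44, 87) again — its k=1 value — and the period has length 4.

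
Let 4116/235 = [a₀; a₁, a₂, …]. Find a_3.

4116 = 17·235 + 121   →  a_0 = 17
235 = 1·121 + 114   →  a_1 = 1
121 = 1·114 + 7   →  a_2 = 1
114 = 16·7 + 2   →  a_3 = 16

16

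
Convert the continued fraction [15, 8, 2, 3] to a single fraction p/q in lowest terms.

Using pₖ = aₖpₖ₋₁ + pₖ₋₂ and qₖ = aₖqₖ₋₁ + qₖ₋₂:
  k=0: a=15, p=15, q=1
  k=1: a=8, p=121, q=8
  k=2: a=2, p=257, q=17
  k=3: a=3, p=892, q=59

892/59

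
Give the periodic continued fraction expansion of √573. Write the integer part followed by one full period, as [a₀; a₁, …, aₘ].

[23; 1, 14, 1, 46]

a₀ = ⌊√573⌋ = 23.
With m₀=0, d₀=1 and mₖ₊₁ = dₖaₖ − mₖ, dₖ₊₁ = (n − mₖ₊₁²)/dₖ, aₖ₊₁ = ⌊(a₀+mₖ₊₁)/dₖ₊₁⌋:
  k=1: m=23, d=44, a=1
  k=2: m=21, d=3, a=14
  k=3: m=21, d=44, a=1
  k=4: m=23, d=1, a=46
d=1 and a=2a₀=46 at k=4, so the next step gives (m, d) = (23, 44) again — its k=1 value — and the period has length 4.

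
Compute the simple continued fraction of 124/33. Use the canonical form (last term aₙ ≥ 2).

124 = 3*33 + 25
33 = 1*25 + 8
25 = 3*8 + 1
8 = 8*1 + 0  (stop)
So 124/33 = [3; 1, 3, 8].

[3; 1, 3, 8]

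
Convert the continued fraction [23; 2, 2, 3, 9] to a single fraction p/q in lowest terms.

3699/158

Using pₖ = aₖpₖ₋₁ + pₖ₋₂ and qₖ = aₖqₖ₋₁ + qₖ₋₂:
  k=0: a=23, p=23, q=1
  k=1: a=2, p=47, q=2
  k=2: a=2, p=117, q=5
  k=3: a=3, p=398, q=17
  k=4: a=9, p=3699, q=158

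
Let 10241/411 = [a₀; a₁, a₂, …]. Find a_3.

11

10241 = 24·411 + 377   →  a_0 = 24
411 = 1·377 + 34   →  a_1 = 1
377 = 11·34 + 3   →  a_2 = 11
34 = 11·3 + 1   →  a_3 = 11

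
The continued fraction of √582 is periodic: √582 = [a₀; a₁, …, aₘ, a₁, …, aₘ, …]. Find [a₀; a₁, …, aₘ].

a₀ = ⌊√582⌋ = 24.
With m₀=0, d₀=1 and mₖ₊₁ = dₖaₖ − mₖ, dₖ₊₁ = (n − mₖ₊₁²)/dₖ, aₖ₊₁ = ⌊(a₀+mₖ₊₁)/dₖ₊₁⌋:
  k=1: m=24, d=6, a=8
  k=2: m=24, d=1, a=48
d=1 and a=2a₀=48 at k=2, so the next step gives (m, d) = (24, 6) again — its k=1 value — and the period has length 2.

[24; 8, 48]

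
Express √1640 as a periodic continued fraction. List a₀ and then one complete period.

[40; 2, 80]

a₀ = ⌊√1640⌋ = 40.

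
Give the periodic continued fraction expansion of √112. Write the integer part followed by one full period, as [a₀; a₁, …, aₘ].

a₀ = ⌊√112⌋ = 10.

[10; 1, 1, 2, 1, 1, 20]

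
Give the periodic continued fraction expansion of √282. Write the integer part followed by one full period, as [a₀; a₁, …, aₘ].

a₀ = ⌊√282⌋ = 16.
With m₀=0, d₀=1 and mₖ₊₁ = dₖaₖ − mₖ, dₖ₊₁ = (n − mₖ₊₁²)/dₖ, aₖ₊₁ = ⌊(a₀+mₖ₊₁)/dₖ₊₁⌋:
  k=1: m=16, d=26, a=1
  k=2: m=10, d=7, a=3
  k=3: m=11, d=23, a=1
  k=4: m=12, d=6, a=4
  k=5: m=12, d=23, a=1
  k=6: m=11, d=7, a=3
  k=7: m=10, d=26, a=1
  k=8: m=16, d=1, a=32
d=1 and a=2a₀=32 at k=8, so the next step gives (m, d) = (16, 26) again — its k=1 value — and the period has length 8.

[16; 1, 3, 1, 4, 1, 3, 1, 32]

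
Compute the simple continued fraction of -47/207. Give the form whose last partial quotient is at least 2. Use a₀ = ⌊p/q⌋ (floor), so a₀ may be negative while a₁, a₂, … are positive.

[-1; 1, 3, 2, 2, 9]

-47 = -1×207 + 160
207 = 1×160 + 47
160 = 3×47 + 19
47 = 2×19 + 9
19 = 2×9 + 1
9 = 9×1 + 0  (stop)
So -47/207 = [-1; 1, 3, 2, 2, 9].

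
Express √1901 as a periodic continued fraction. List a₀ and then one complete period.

[43; 1, 1, 1, 1, 86]

a₀ = ⌊√1901⌋ = 43.
With m₀=0, d₀=1 and mₖ₊₁ = dₖaₖ − mₖ, dₖ₊₁ = (n − mₖ₊₁²)/dₖ, aₖ₊₁ = ⌊(a₀+mₖ₊₁)/dₖ₊₁⌋:
  k=1: m=43, d=52, a=1
  k=2: m=9, d=35, a=1
  k=3: m=26, d=35, a=1
  k=4: m=9, d=52, a=1
  k=5: m=43, d=1, a=86
d=1 and a=2a₀=86 at k=5, so the next step gives (m, d) = (43, 52) again — its k=1 value — and the period has length 5.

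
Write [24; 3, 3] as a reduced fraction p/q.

243/10

Fold from the inside: start with 3/1.
  3 + 1/3 = 10/3
  24 + 3/10 = 243/10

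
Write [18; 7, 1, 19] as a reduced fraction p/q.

2882/159

Using pₖ = aₖpₖ₋₁ + pₖ₋₂ and qₖ = aₖqₖ₋₁ + qₖ₋₂:
  k=0: a=18, p=18, q=1
  k=1: a=7, p=127, q=7
  k=2: a=1, p=145, q=8
  k=3: a=19, p=2882, q=159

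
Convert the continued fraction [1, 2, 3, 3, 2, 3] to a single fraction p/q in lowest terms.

Using pₖ = aₖpₖ₋₁ + pₖ₋₂ and qₖ = aₖqₖ₋₁ + qₖ₋₂:
  k=0: a=1, p=1, q=1
  k=1: a=2, p=3, q=2
  k=2: a=3, p=10, q=7
  k=3: a=3, p=33, q=23
  k=4: a=2, p=76, q=53
  k=5: a=3, p=261, q=182

261/182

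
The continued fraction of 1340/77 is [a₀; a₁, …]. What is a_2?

2

1340 = 17·77 + 31   →  a_0 = 17
77 = 2·31 + 15   →  a_1 = 2
31 = 2·15 + 1   →  a_2 = 2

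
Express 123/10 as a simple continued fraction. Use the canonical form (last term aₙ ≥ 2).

[12; 3, 3]

123 = 12×10 + 3
10 = 3×3 + 1
3 = 3×1 + 0  (stop)
So 123/10 = [12; 3, 3].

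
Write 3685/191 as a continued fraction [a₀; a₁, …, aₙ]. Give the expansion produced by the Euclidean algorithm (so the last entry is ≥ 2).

[19; 3, 2, 2, 3, 3]

3685 = 19×191 + 56
191 = 3×56 + 23
56 = 2×23 + 10
23 = 2×10 + 3
10 = 3×3 + 1
3 = 3×1 + 0  (stop)
So 3685/191 = [19; 3, 2, 2, 3, 3].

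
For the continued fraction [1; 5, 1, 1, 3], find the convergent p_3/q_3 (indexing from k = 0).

Using pₖ = aₖpₖ₋₁ + pₖ₋₂, qₖ = aₖqₖ₋₁ + qₖ₋₂ (with p₋₁=1, p₋₂=0, q₋₁=0, q₋₂=1):
  k=0: a=1, p=1, q=1
  k=1: a=5, p=6, q=5
  k=2: a=1, p=7, q=6
  k=3: a=1, p=13, q=11

13/11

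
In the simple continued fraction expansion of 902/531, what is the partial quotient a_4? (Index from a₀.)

902 = 1·531 + 371   →  a_0 = 1
531 = 1·371 + 160   →  a_1 = 1
371 = 2·160 + 51   →  a_2 = 2
160 = 3·51 + 7   →  a_3 = 3
51 = 7·7 + 2   →  a_4 = 7

7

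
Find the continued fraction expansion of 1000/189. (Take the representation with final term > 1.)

1000 = 5×189 + 55
189 = 3×55 + 24
55 = 2×24 + 7
24 = 3×7 + 3
7 = 2×3 + 1
3 = 3×1 + 0  (stop)
So 1000/189 = [5; 3, 2, 3, 2, 3].

[5; 3, 2, 3, 2, 3]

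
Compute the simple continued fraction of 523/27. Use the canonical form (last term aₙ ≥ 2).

[19; 2, 1, 2, 3]

523 = 19×27 + 10
27 = 2×10 + 7
10 = 1×7 + 3
7 = 2×3 + 1
3 = 3×1 + 0  (stop)
So 523/27 = [19; 2, 1, 2, 3].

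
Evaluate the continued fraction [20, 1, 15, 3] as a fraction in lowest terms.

1026/49

Using pₖ = aₖpₖ₋₁ + pₖ₋₂ and qₖ = aₖqₖ₋₁ + qₖ₋₂:
  k=0: a=20, p=20, q=1
  k=1: a=1, p=21, q=1
  k=2: a=15, p=335, q=16
  k=3: a=3, p=1026, q=49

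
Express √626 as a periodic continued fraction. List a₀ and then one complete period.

[25; 50]

a₀ = ⌊√626⌋ = 25.
With m₀=0, d₀=1 and mₖ₊₁ = dₖaₖ − mₖ, dₖ₊₁ = (n − mₖ₊₁²)/dₖ, aₖ₊₁ = ⌊(a₀+mₖ₊₁)/dₖ₊₁⌋:
  k=1: m=25, d=1, a=50
d=1 and a=2a₀=50 at k=1, so the next step gives (m, d) = (25, 1) again — its k=1 value — and the period has length 1.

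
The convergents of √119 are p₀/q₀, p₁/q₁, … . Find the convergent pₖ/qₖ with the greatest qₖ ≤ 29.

120/11

√119 = [10; 1, 9, 1, 20, …] (period length 4).
Convergents:
  p_0/q_0 = 10/1
  p_1/q_1 = 11/1
  p_2/q_2 = 109/10
  p_3/q_3 = 120/11
  p_4/q_4 = 2509/230
q_3 = 11 ≤ 29 < 230 = q_4, so the answer is 120/11.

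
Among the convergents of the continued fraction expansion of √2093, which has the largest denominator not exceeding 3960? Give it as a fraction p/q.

√2093 = [45; 1, 2, 1, 90, …] (period length 4).
Convergents:
  p_0/q_0 = 45/1
  p_1/q_1 = 46/1
  p_2/q_2 = 137/3
  p_3/q_3 = 183/4
  p_4/q_4 = 16607/363
  p_5/q_5 = 16790/367
  p_6/q_6 = 50187/1097
  p_7/q_7 = 66977/1464
  p_8/q_8 = 6078117/132857
q_7 = 1464 ≤ 3960 < 132857 = q_8, so the answer is 66977/1464.

66977/1464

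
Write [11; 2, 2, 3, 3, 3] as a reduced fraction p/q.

Using pₖ = aₖpₖ₋₁ + pₖ₋₂ and qₖ = aₖqₖ₋₁ + qₖ₋₂:
  k=0: a=11, p=11, q=1
  k=1: a=2, p=23, q=2
  k=2: a=2, p=57, q=5
  k=3: a=3, p=194, q=17
  k=4: a=3, p=639, q=56
  k=5: a=3, p=2111, q=185

2111/185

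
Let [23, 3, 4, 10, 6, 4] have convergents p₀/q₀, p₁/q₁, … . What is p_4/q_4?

18903/811

Using pₖ = aₖpₖ₋₁ + pₖ₋₂, qₖ = aₖqₖ₋₁ + qₖ₋₂ (with p₋₁=1, p₋₂=0, q₋₁=0, q₋₂=1):
  k=0: a=23, p=23, q=1
  k=1: a=3, p=70, q=3
  k=2: a=4, p=303, q=13
  k=3: a=10, p=3100, q=133
  k=4: a=6, p=18903, q=811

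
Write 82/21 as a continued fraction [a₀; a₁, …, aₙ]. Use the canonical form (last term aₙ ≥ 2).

[3; 1, 9, 2]

82 = 3·21 + 19
21 = 1·19 + 2
19 = 9·2 + 1
2 = 2·1 + 0  (stop)
So 82/21 = [3; 1, 9, 2].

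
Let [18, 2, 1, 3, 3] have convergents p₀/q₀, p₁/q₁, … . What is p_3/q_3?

Using pₖ = aₖpₖ₋₁ + pₖ₋₂, qₖ = aₖqₖ₋₁ + qₖ₋₂ (with p₋₁=1, p₋₂=0, q₋₁=0, q₋₂=1):
  k=0: a=18, p=18, q=1
  k=1: a=2, p=37, q=2
  k=2: a=1, p=55, q=3
  k=3: a=3, p=202, q=11

202/11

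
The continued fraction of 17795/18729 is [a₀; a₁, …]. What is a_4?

16

17795 = 0·18729 + 17795   →  a_0 = 0
18729 = 1·17795 + 934   →  a_1 = 1
17795 = 19·934 + 49   →  a_2 = 19
934 = 19·49 + 3   →  a_3 = 19
49 = 16·3 + 1   →  a_4 = 16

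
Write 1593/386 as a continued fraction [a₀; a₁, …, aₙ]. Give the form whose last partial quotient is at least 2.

1593 = 4*386 + 49
386 = 7*49 + 43
49 = 1*43 + 6
43 = 7*6 + 1
6 = 6*1 + 0  (stop)
So 1593/386 = [4; 7, 1, 7, 6].

[4; 7, 1, 7, 6]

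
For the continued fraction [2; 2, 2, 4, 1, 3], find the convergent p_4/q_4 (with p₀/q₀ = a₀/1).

65/27

Using pₖ = aₖpₖ₋₁ + pₖ₋₂, qₖ = aₖqₖ₋₁ + qₖ₋₂ (with p₋₁=1, p₋₂=0, q₋₁=0, q₋₂=1):
  k=0: a=2, p=2, q=1
  k=1: a=2, p=5, q=2
  k=2: a=2, p=12, q=5
  k=3: a=4, p=53, q=22
  k=4: a=1, p=65, q=27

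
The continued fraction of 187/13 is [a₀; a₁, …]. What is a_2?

187 = 14·13 + 5   →  a_0 = 14
13 = 2·5 + 3   →  a_1 = 2
5 = 1·3 + 2   →  a_2 = 1

1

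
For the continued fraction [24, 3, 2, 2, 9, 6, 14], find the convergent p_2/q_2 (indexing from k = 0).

Using pₖ = aₖpₖ₋₁ + pₖ₋₂, qₖ = aₖqₖ₋₁ + qₖ₋₂ (with p₋₁=1, p₋₂=0, q₋₁=0, q₋₂=1):
  k=0: a=24, p=24, q=1
  k=1: a=3, p=73, q=3
  k=2: a=2, p=170, q=7

170/7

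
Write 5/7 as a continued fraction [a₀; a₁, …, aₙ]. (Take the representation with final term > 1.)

5 = 0·7 + 5
7 = 1·5 + 2
5 = 2·2 + 1
2 = 2·1 + 0  (stop)
So 5/7 = [0; 1, 2, 2].

[0; 1, 2, 2]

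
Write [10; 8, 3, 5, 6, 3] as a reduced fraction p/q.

Fold from the inside: start with 3/1.
  6 + 1/3 = 19/3
  5 + 3/19 = 98/19
  3 + 19/98 = 313/98
  8 + 98/313 = 2602/313
  10 + 313/2602 = 26333/2602

26333/2602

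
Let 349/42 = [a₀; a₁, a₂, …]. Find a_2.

349 = 8·42 + 13   →  a_0 = 8
42 = 3·13 + 3   →  a_1 = 3
13 = 4·3 + 1   →  a_2 = 4

4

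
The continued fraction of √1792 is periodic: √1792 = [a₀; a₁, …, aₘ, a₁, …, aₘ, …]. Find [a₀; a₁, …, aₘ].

a₀ = ⌊√1792⌋ = 42.
With m₀=0, d₀=1 and mₖ₊₁ = dₖaₖ − mₖ, dₖ₊₁ = (n − mₖ₊₁²)/dₖ, aₖ₊₁ = ⌊(a₀+mₖ₊₁)/dₖ₊₁⌋:
  k=1: m=42, d=28, a=3
  k=2: m=42, d=1, a=84
d=1 and a=2a₀=84 at k=2, so the next step gives (m, d) = (42, 28) again — its k=1 value — and the period has length 2.

[42; 3, 84]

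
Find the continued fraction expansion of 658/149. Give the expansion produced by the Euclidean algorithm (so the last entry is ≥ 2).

[4; 2, 2, 2, 12]

658 = 4·149 + 62
149 = 2·62 + 25
62 = 2·25 + 12
25 = 2·12 + 1
12 = 12·1 + 0  (stop)
So 658/149 = [4; 2, 2, 2, 12].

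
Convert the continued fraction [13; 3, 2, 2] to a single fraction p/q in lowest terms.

226/17

Using pₖ = aₖpₖ₋₁ + pₖ₋₂ and qₖ = aₖqₖ₋₁ + qₖ₋₂:
  k=0: a=13, p=13, q=1
  k=1: a=3, p=40, q=3
  k=2: a=2, p=93, q=7
  k=3: a=2, p=226, q=17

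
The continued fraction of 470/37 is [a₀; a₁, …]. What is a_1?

470 = 12·37 + 26   →  a_0 = 12
37 = 1·26 + 11   →  a_1 = 1

1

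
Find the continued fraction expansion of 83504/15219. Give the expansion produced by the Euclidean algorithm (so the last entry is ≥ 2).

83504 = 5×15219 + 7409
15219 = 2×7409 + 401
7409 = 18×401 + 191
401 = 2×191 + 19
191 = 10×19 + 1
19 = 19×1 + 0  (stop)
So 83504/15219 = [5; 2, 18, 2, 10, 19].

[5; 2, 18, 2, 10, 19]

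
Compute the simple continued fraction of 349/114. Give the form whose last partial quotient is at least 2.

349 = 3·114 + 7
114 = 16·7 + 2
7 = 3·2 + 1
2 = 2·1 + 0  (stop)
So 349/114 = [3; 16, 3, 2].

[3; 16, 3, 2]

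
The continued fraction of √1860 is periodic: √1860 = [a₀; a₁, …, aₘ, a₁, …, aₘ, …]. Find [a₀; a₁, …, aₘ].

a₀ = ⌊√1860⌋ = 43.
With m₀=0, d₀=1 and mₖ₊₁ = dₖaₖ − mₖ, dₖ₊₁ = (n − mₖ₊₁²)/dₖ, aₖ₊₁ = ⌊(a₀+mₖ₊₁)/dₖ₊₁⌋:
  k=1: m=43, d=11, a=7
  k=2: m=34, d=64, a=1
  k=3: m=30, d=15, a=4
  k=4: m=30, d=64, a=1
  k=5: m=34, d=11, a=7
  k=6: m=43, d=1, a=86
d=1 and a=2a₀=86 at k=6, so the next step gives (m, d) = (43, 11) again — its k=1 value — and the period has length 6.

[43; 7, 1, 4, 1, 7, 86]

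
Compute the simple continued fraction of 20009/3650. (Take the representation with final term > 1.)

[5; 2, 13, 3, 14, 3]

20009 = 5*3650 + 1759
3650 = 2*1759 + 132
1759 = 13*132 + 43
132 = 3*43 + 3
43 = 14*3 + 1
3 = 3*1 + 0  (stop)
So 20009/3650 = [5; 2, 13, 3, 14, 3].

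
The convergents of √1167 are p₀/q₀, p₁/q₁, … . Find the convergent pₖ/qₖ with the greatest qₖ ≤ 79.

√1167 = [34; 6, 5, 11, 5, 6, 68, …] (period length 6).
Convergents:
  p_0/q_0 = 34/1
  p_1/q_1 = 205/6
  p_2/q_2 = 1059/31
  p_3/q_3 = 11854/347
q_2 = 31 ≤ 79 < 347 = q_3, so the answer is 1059/31.

1059/31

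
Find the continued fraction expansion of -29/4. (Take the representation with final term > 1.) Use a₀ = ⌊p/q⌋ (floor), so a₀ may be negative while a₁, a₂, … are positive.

[-8; 1, 3]

-29 = -8×4 + 3
4 = 1×3 + 1
3 = 3×1 + 0  (stop)
So -29/4 = [-8; 1, 3].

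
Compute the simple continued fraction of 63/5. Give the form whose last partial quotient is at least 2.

[12; 1, 1, 2]

63 = 12·5 + 3
5 = 1·3 + 2
3 = 1·2 + 1
2 = 2·1 + 0  (stop)
So 63/5 = [12; 1, 1, 2].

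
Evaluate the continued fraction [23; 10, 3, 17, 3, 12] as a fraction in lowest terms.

Fold from the inside: start with 12/1.
  3 + 1/12 = 37/12
  17 + 12/37 = 641/37
  3 + 37/641 = 1960/641
  10 + 641/1960 = 20241/1960
  23 + 1960/20241 = 467503/20241

467503/20241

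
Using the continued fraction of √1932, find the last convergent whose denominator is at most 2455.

√1932 = [43; 1, 20, 1, 86, …] (period length 4).
Convergents:
  p_0/q_0 = 43/1
  p_1/q_1 = 44/1
  p_2/q_2 = 923/21
  p_3/q_3 = 967/22
  p_4/q_4 = 84085/1913
  p_5/q_5 = 85052/1935
  p_6/q_6 = 1785125/40613
q_5 = 1935 ≤ 2455 < 40613 = q_6, so the answer is 85052/1935.

85052/1935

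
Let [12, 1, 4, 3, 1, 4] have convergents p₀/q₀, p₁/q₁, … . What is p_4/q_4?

269/21

Using pₖ = aₖpₖ₋₁ + pₖ₋₂, qₖ = aₖqₖ₋₁ + qₖ₋₂ (with p₋₁=1, p₋₂=0, q₋₁=0, q₋₂=1):
  k=0: a=12, p=12, q=1
  k=1: a=1, p=13, q=1
  k=2: a=4, p=64, q=5
  k=3: a=3, p=205, q=16
  k=4: a=1, p=269, q=21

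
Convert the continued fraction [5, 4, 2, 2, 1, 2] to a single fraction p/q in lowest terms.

Using pₖ = aₖpₖ₋₁ + pₖ₋₂ and qₖ = aₖqₖ₋₁ + qₖ₋₂:
  k=0: a=5, p=5, q=1
  k=1: a=4, p=21, q=4
  k=2: a=2, p=47, q=9
  k=3: a=2, p=115, q=22
  k=4: a=1, p=162, q=31
  k=5: a=2, p=439, q=84

439/84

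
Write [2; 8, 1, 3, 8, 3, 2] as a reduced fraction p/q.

4425/2093

Fold from the inside: start with 2/1.
  3 + 1/2 = 7/2
  8 + 2/7 = 58/7
  3 + 7/58 = 181/58
  1 + 58/181 = 239/181
  8 + 181/239 = 2093/239
  2 + 239/2093 = 4425/2093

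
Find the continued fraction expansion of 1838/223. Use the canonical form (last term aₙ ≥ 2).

1838 = 8×223 + 54
223 = 4×54 + 7
54 = 7×7 + 5
7 = 1×5 + 2
5 = 2×2 + 1
2 = 2×1 + 0  (stop)
So 1838/223 = [8; 4, 7, 1, 2, 2].

[8; 4, 7, 1, 2, 2]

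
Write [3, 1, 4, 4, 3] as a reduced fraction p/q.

Using pₖ = aₖpₖ₋₁ + pₖ₋₂ and qₖ = aₖqₖ₋₁ + qₖ₋₂:
  k=0: a=3, p=3, q=1
  k=1: a=1, p=4, q=1
  k=2: a=4, p=19, q=5
  k=3: a=4, p=80, q=21
  k=4: a=3, p=259, q=68

259/68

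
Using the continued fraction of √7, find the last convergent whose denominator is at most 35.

√7 = [2; 1, 1, 1, 4, …] (period length 4).
Convergents:
  p_0/q_0 = 2/1
  p_1/q_1 = 3/1
  p_2/q_2 = 5/2
  p_3/q_3 = 8/3
  p_4/q_4 = 37/14
  p_5/q_5 = 45/17
  p_6/q_6 = 82/31
  p_7/q_7 = 127/48
q_6 = 31 ≤ 35 < 48 = q_7, so the answer is 82/31.

82/31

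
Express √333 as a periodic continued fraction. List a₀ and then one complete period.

a₀ = ⌊√333⌋ = 18.
With m₀=0, d₀=1 and mₖ₊₁ = dₖaₖ − mₖ, dₖ₊₁ = (n − mₖ₊₁²)/dₖ, aₖ₊₁ = ⌊(a₀+mₖ₊₁)/dₖ₊₁⌋:
  k=1: m=18, d=9, a=4
  k=2: m=18, d=1, a=36
d=1 and a=2a₀=36 at k=2, so the next step gives (m, d) = (18, 9) again — its k=1 value — and the period has length 2.

[18; 4, 36]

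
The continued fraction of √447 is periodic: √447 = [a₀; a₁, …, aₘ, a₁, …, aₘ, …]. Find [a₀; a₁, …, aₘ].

[21; 7, 42]

a₀ = ⌊√447⌋ = 21.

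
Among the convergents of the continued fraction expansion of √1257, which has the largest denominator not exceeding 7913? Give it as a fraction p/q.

√1257 = [35; 2, 4, 1, 22, 1, 4, 2, 70, …] (period length 8).
Convergents:
  p_0/q_0 = 35/1
  p_1/q_1 = 71/2
  p_2/q_2 = 319/9
  p_3/q_3 = 390/11
  p_4/q_4 = 8899/251
  p_5/q_5 = 9289/262
  p_6/q_6 = 46055/1299
  p_7/q_7 = 101399/2860
  p_8/q_8 = 7143985/201499
q_7 = 2860 ≤ 7913 < 201499 = q_8, so the answer is 101399/2860.

101399/2860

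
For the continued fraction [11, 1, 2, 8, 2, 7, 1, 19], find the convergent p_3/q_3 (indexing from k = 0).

Using pₖ = aₖpₖ₋₁ + pₖ₋₂, qₖ = aₖqₖ₋₁ + qₖ₋₂ (with p₋₁=1, p₋₂=0, q₋₁=0, q₋₂=1):
  k=0: a=11, p=11, q=1
  k=1: a=1, p=12, q=1
  k=2: a=2, p=35, q=3
  k=3: a=8, p=292, q=25

292/25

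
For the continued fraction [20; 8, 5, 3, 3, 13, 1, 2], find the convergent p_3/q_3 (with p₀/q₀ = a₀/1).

Using pₖ = aₖpₖ₋₁ + pₖ₋₂, qₖ = aₖqₖ₋₁ + qₖ₋₂ (with p₋₁=1, p₋₂=0, q₋₁=0, q₋₂=1):
  k=0: a=20, p=20, q=1
  k=1: a=8, p=161, q=8
  k=2: a=5, p=825, q=41
  k=3: a=3, p=2636, q=131

2636/131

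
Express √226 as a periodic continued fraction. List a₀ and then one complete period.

a₀ = ⌊√226⌋ = 15.
With m₀=0, d₀=1 and mₖ₊₁ = dₖaₖ − mₖ, dₖ₊₁ = (n − mₖ₊₁²)/dₖ, aₖ₊₁ = ⌊(a₀+mₖ₊₁)/dₖ₊₁⌋:
  k=1: m=15, d=1, a=30
d=1 and a=2a₀=30 at k=1, so the next step gives (m, d) = (15, 1) again — its k=1 value — and the period has length 1.

[15; 30]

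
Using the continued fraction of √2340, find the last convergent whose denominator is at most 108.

√2340 = [48; 2, 1, 2, 10, 2, 1, 2, 96, …] (period length 8).
Convergents:
  p_0/q_0 = 48/1
  p_1/q_1 = 97/2
  p_2/q_2 = 145/3
  p_3/q_3 = 387/8
  p_4/q_4 = 4015/83
  p_5/q_5 = 8417/174
q_4 = 83 ≤ 108 < 174 = q_5, so the answer is 4015/83.

4015/83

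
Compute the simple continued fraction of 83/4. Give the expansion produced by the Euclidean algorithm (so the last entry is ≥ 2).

[20; 1, 3]

83 = 20*4 + 3
4 = 1*3 + 1
3 = 3*1 + 0  (stop)
So 83/4 = [20; 1, 3].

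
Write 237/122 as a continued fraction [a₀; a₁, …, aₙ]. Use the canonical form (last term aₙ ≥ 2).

237 = 1·122 + 115
122 = 1·115 + 7
115 = 16·7 + 3
7 = 2·3 + 1
3 = 3·1 + 0  (stop)
So 237/122 = [1; 1, 16, 2, 3].

[1; 1, 16, 2, 3]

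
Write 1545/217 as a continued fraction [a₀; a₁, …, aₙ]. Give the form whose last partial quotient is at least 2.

[7; 8, 2, 1, 8]

1545 = 7×217 + 26
217 = 8×26 + 9
26 = 2×9 + 8
9 = 1×8 + 1
8 = 8×1 + 0  (stop)
So 1545/217 = [7; 8, 2, 1, 8].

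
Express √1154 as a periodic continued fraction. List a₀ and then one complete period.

[33; 1, 32, 1, 66]

a₀ = ⌊√1154⌋ = 33.
With m₀=0, d₀=1 and mₖ₊₁ = dₖaₖ − mₖ, dₖ₊₁ = (n − mₖ₊₁²)/dₖ, aₖ₊₁ = ⌊(a₀+mₖ₊₁)/dₖ₊₁⌋:
  k=1: m=33, d=65, a=1
  k=2: m=32, d=2, a=32
  k=3: m=32, d=65, a=1
  k=4: m=33, d=1, a=66
d=1 and a=2a₀=66 at k=4, so the next step gives (m, d) = (33, 65) again — its k=1 value — and the period has length 4.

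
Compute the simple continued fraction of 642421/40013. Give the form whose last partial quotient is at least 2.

642421 = 16·40013 + 2213
40013 = 18·2213 + 179
2213 = 12·179 + 65
179 = 2·65 + 49
65 = 1·49 + 16
49 = 3·16 + 1
16 = 16·1 + 0  (stop)
So 642421/40013 = [16; 18, 12, 2, 1, 3, 16].

[16; 18, 12, 2, 1, 3, 16]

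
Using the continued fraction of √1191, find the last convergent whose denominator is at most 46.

√1191 = [34; 1, 1, 22, 1, 1, 68, …] (period length 6).
Convergents:
  p_0/q_0 = 34/1
  p_1/q_1 = 35/1
  p_2/q_2 = 69/2
  p_3/q_3 = 1553/45
  p_4/q_4 = 1622/47
q_3 = 45 ≤ 46 < 47 = q_4, so the answer is 1553/45.

1553/45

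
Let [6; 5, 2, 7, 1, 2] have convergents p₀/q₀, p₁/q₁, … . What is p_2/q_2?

Using pₖ = aₖpₖ₋₁ + pₖ₋₂, qₖ = aₖqₖ₋₁ + qₖ₋₂ (with p₋₁=1, p₋₂=0, q₋₁=0, q₋₂=1):
  k=0: a=6, p=6, q=1
  k=1: a=5, p=31, q=5
  k=2: a=2, p=68, q=11

68/11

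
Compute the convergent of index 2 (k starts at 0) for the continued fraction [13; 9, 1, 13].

131/10

Using pₖ = aₖpₖ₋₁ + pₖ₋₂, qₖ = aₖqₖ₋₁ + qₖ₋₂ (with p₋₁=1, p₋₂=0, q₋₁=0, q₋₂=1):
  k=0: a=13, p=13, q=1
  k=1: a=9, p=118, q=9
  k=2: a=1, p=131, q=10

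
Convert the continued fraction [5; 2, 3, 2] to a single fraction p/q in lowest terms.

Fold from the inside: start with 2/1.
  3 + 1/2 = 7/2
  2 + 2/7 = 16/7
  5 + 7/16 = 87/16

87/16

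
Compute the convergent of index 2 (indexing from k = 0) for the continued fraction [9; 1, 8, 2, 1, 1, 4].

Using pₖ = aₖpₖ₋₁ + pₖ₋₂, qₖ = aₖqₖ₋₁ + qₖ₋₂ (with p₋₁=1, p₋₂=0, q₋₁=0, q₋₂=1):
  k=0: a=9, p=9, q=1
  k=1: a=1, p=10, q=1
  k=2: a=8, p=89, q=9

89/9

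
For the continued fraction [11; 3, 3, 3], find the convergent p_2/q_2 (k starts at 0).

Using pₖ = aₖpₖ₋₁ + pₖ₋₂, qₖ = aₖqₖ₋₁ + qₖ₋₂ (with p₋₁=1, p₋₂=0, q₋₁=0, q₋₂=1):
  k=0: a=11, p=11, q=1
  k=1: a=3, p=34, q=3
  k=2: a=3, p=113, q=10

113/10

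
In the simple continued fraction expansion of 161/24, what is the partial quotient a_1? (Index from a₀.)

1

161 = 6·24 + 17   →  a_0 = 6
24 = 1·17 + 7   →  a_1 = 1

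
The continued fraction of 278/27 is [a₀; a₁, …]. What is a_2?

2

278 = 10·27 + 8   →  a_0 = 10
27 = 3·8 + 3   →  a_1 = 3
8 = 2·3 + 2   →  a_2 = 2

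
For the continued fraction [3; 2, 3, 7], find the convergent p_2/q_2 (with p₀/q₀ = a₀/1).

Using pₖ = aₖpₖ₋₁ + pₖ₋₂, qₖ = aₖqₖ₋₁ + qₖ₋₂ (with p₋₁=1, p₋₂=0, q₋₁=0, q₋₂=1):
  k=0: a=3, p=3, q=1
  k=1: a=2, p=7, q=2
  k=2: a=3, p=24, q=7

24/7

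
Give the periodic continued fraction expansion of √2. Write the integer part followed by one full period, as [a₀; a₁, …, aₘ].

[1; 2]

a₀ = ⌊√2⌋ = 1.
With m₀=0, d₀=1 and mₖ₊₁ = dₖaₖ − mₖ, dₖ₊₁ = (n − mₖ₊₁²)/dₖ, aₖ₊₁ = ⌊(a₀+mₖ₊₁)/dₖ₊₁⌋:
  k=1: m=1, d=1, a=2
d=1 and a=2a₀=2 at k=1, so the next step gives (m, d) = (1, 1) again — its k=1 value — and the period has length 1.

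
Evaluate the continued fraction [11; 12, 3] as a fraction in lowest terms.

Fold from the inside: start with 3/1.
  12 + 1/3 = 37/3
  11 + 3/37 = 410/37

410/37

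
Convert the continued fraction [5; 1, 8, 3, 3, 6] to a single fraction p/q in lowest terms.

Using pₖ = aₖpₖ₋₁ + pₖ₋₂ and qₖ = aₖqₖ₋₁ + qₖ₋₂:
  k=0: a=5, p=5, q=1
  k=1: a=1, p=6, q=1
  k=2: a=8, p=53, q=9
  k=3: a=3, p=165, q=28
  k=4: a=3, p=548, q=93
  k=5: a=6, p=3453, q=586

3453/586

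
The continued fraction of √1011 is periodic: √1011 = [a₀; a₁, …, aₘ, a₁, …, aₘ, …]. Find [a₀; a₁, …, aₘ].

[31; 1, 3, 1, 9, 1, 3, 1, 62]

a₀ = ⌊√1011⌋ = 31.
With m₀=0, d₀=1 and mₖ₊₁ = dₖaₖ − mₖ, dₖ₊₁ = (n − mₖ₊₁²)/dₖ, aₖ₊₁ = ⌊(a₀+mₖ₊₁)/dₖ₊₁⌋:
  k=1: m=31, d=50, a=1
  k=2: m=19, d=13, a=3
  k=3: m=20, d=47, a=1
  k=4: m=27, d=6, a=9
  k=5: m=27, d=47, a=1
  k=6: m=20, d=13, a=3
  k=7: m=19, d=50, a=1
  k=8: m=31, d=1, a=62
d=1 and a=2a₀=62 at k=8, so the next step gives (m, d) = (31, 50) again — its k=1 value — and the period has length 8.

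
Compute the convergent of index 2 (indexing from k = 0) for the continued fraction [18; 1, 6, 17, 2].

132/7

Using pₖ = aₖpₖ₋₁ + pₖ₋₂, qₖ = aₖqₖ₋₁ + qₖ₋₂ (with p₋₁=1, p₋₂=0, q₋₁=0, q₋₂=1):
  k=0: a=18, p=18, q=1
  k=1: a=1, p=19, q=1
  k=2: a=6, p=132, q=7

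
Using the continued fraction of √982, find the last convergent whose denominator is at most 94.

√982 = [31; 2, 1, 30, 1, 2, 62, …] (period length 6).
Convergents:
  p_0/q_0 = 31/1
  p_1/q_1 = 63/2
  p_2/q_2 = 94/3
  p_3/q_3 = 2883/92
  p_4/q_4 = 2977/95
q_3 = 92 ≤ 94 < 95 = q_4, so the answer is 2883/92.

2883/92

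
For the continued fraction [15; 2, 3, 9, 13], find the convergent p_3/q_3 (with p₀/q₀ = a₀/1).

Using pₖ = aₖpₖ₋₁ + pₖ₋₂, qₖ = aₖqₖ₋₁ + qₖ₋₂ (with p₋₁=1, p₋₂=0, q₋₁=0, q₋₂=1):
  k=0: a=15, p=15, q=1
  k=1: a=2, p=31, q=2
  k=2: a=3, p=108, q=7
  k=3: a=9, p=1003, q=65

1003/65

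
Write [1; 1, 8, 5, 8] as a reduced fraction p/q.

713/377

Using pₖ = aₖpₖ₋₁ + pₖ₋₂ and qₖ = aₖqₖ₋₁ + qₖ₋₂:
  k=0: a=1, p=1, q=1
  k=1: a=1, p=2, q=1
  k=2: a=8, p=17, q=9
  k=3: a=5, p=87, q=46
  k=4: a=8, p=713, q=377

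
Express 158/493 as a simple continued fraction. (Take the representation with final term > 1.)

158 = 0*493 + 158
493 = 3*158 + 19
158 = 8*19 + 6
19 = 3*6 + 1
6 = 6*1 + 0  (stop)
So 158/493 = [0; 3, 8, 3, 6].

[0; 3, 8, 3, 6]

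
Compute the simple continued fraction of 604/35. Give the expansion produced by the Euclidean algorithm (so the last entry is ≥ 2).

[17; 3, 1, 8]

604 = 17×35 + 9
35 = 3×9 + 8
9 = 1×8 + 1
8 = 8×1 + 0  (stop)
So 604/35 = [17; 3, 1, 8].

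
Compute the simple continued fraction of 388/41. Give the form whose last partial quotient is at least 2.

388 = 9·41 + 19
41 = 2·19 + 3
19 = 6·3 + 1
3 = 3·1 + 0  (stop)
So 388/41 = [9; 2, 6, 3].

[9; 2, 6, 3]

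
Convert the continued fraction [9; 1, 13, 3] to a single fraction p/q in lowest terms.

Fold from the inside: start with 3/1.
  13 + 1/3 = 40/3
  1 + 3/40 = 43/40
  9 + 40/43 = 427/43

427/43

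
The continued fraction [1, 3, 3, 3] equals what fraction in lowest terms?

Using pₖ = aₖpₖ₋₁ + pₖ₋₂ and qₖ = aₖqₖ₋₁ + qₖ₋₂:
  k=0: a=1, p=1, q=1
  k=1: a=3, p=4, q=3
  k=2: a=3, p=13, q=10
  k=3: a=3, p=43, q=33

43/33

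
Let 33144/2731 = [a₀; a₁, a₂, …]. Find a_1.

33144 = 12·2731 + 372   →  a_0 = 12
2731 = 7·372 + 127   →  a_1 = 7

7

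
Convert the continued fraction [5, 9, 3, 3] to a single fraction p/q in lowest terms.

475/93

Fold from the inside: start with 3/1.
  3 + 1/3 = 10/3
  9 + 3/10 = 93/10
  5 + 10/93 = 475/93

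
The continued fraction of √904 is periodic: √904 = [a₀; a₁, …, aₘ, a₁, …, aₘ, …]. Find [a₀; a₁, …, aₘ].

[30; 15, 60]

a₀ = ⌊√904⌋ = 30.
With m₀=0, d₀=1 and mₖ₊₁ = dₖaₖ − mₖ, dₖ₊₁ = (n − mₖ₊₁²)/dₖ, aₖ₊₁ = ⌊(a₀+mₖ₊₁)/dₖ₊₁⌋:
  k=1: m=30, d=4, a=15
  k=2: m=30, d=1, a=60
d=1 and a=2a₀=60 at k=2, so the next step gives (m, d) = (30, 4) again — its k=1 value — and the period has length 2.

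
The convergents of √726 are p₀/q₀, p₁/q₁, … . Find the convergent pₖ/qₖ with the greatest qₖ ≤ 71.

√726 = [26; 1, 16, 1, 52, …] (period length 4).
Convergents:
  p_0/q_0 = 26/1
  p_1/q_1 = 27/1
  p_2/q_2 = 458/17
  p_3/q_3 = 485/18
  p_4/q_4 = 25678/953
q_3 = 18 ≤ 71 < 953 = q_4, so the answer is 485/18.

485/18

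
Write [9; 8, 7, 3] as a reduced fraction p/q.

Fold from the inside: start with 3/1.
  7 + 1/3 = 22/3
  8 + 3/22 = 179/22
  9 + 22/179 = 1633/179

1633/179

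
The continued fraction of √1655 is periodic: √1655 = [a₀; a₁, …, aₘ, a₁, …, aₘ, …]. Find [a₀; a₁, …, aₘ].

a₀ = ⌊√1655⌋ = 40.
With m₀=0, d₀=1 and mₖ₊₁ = dₖaₖ − mₖ, dₖ₊₁ = (n − mₖ₊₁²)/dₖ, aₖ₊₁ = ⌊(a₀+mₖ₊₁)/dₖ₊₁⌋:
  k=1: m=40, d=55, a=1
  k=2: m=15, d=26, a=2
  k=3: m=37, d=11, a=7
  k=4: m=40, d=5, a=16
  k=5: m=40, d=11, a=7
  k=6: m=37, d=26, a=2
  k=7: m=15, d=55, a=1
  k=8: m=40, d=1, a=80
d=1 and a=2a₀=80 at k=8, so the next step gives (m, d) = (40, 55) again — its k=1 value — and the period has length 8.

[40; 1, 2, 7, 16, 7, 2, 1, 80]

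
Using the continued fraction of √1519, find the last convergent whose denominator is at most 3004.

√1519 = [38; 1, 37, 1, 76, …] (period length 4).
Convergents:
  p_0/q_0 = 38/1
  p_1/q_1 = 39/1
  p_2/q_2 = 1481/38
  p_3/q_3 = 1520/39
  p_4/q_4 = 117001/3002
  p_5/q_5 = 118521/3041
q_4 = 3002 ≤ 3004 < 3041 = q_5, so the answer is 117001/3002.

117001/3002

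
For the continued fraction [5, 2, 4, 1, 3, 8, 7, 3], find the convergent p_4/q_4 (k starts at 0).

Using pₖ = aₖpₖ₋₁ + pₖ₋₂, qₖ = aₖqₖ₋₁ + qₖ₋₂ (with p₋₁=1, p₋₂=0, q₋₁=0, q₋₂=1):
  k=0: a=5, p=5, q=1
  k=1: a=2, p=11, q=2
  k=2: a=4, p=49, q=9
  k=3: a=1, p=60, q=11
  k=4: a=3, p=229, q=42

229/42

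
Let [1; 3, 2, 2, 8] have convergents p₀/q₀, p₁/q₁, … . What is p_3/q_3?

22/17

Using pₖ = aₖpₖ₋₁ + pₖ₋₂, qₖ = aₖqₖ₋₁ + qₖ₋₂ (with p₋₁=1, p₋₂=0, q₋₁=0, q₋₂=1):
  k=0: a=1, p=1, q=1
  k=1: a=3, p=4, q=3
  k=2: a=2, p=9, q=7
  k=3: a=2, p=22, q=17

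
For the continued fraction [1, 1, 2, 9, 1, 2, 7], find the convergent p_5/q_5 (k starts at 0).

Using pₖ = aₖpₖ₋₁ + pₖ₋₂, qₖ = aₖqₖ₋₁ + qₖ₋₂ (with p₋₁=1, p₋₂=0, q₋₁=0, q₋₂=1):
  k=0: a=1, p=1, q=1
  k=1: a=1, p=2, q=1
  k=2: a=2, p=5, q=3
  k=3: a=9, p=47, q=28
  k=4: a=1, p=52, q=31
  k=5: a=2, p=151, q=90

151/90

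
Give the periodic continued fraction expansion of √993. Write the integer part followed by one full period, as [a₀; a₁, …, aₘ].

[31; 1, 1, 20, 1, 1, 62]

a₀ = ⌊√993⌋ = 31.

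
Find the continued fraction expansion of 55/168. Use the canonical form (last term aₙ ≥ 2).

[0; 3, 18, 3]

55 = 0·168 + 55
168 = 3·55 + 3
55 = 18·3 + 1
3 = 3·1 + 0  (stop)
So 55/168 = [0; 3, 18, 3].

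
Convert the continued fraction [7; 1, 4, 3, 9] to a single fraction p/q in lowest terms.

1164/149

Using pₖ = aₖpₖ₋₁ + pₖ₋₂ and qₖ = aₖqₖ₋₁ + qₖ₋₂:
  k=0: a=7, p=7, q=1
  k=1: a=1, p=8, q=1
  k=2: a=4, p=39, q=5
  k=3: a=3, p=125, q=16
  k=4: a=9, p=1164, q=149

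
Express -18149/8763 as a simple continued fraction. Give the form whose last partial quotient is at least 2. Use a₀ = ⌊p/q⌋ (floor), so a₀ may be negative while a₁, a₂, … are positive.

[-3; 1, 13, 15, 5, 8]

-18149 = -3*8763 + 8140
8763 = 1*8140 + 623
8140 = 13*623 + 41
623 = 15*41 + 8
41 = 5*8 + 1
8 = 8*1 + 0  (stop)
So -18149/8763 = [-3; 1, 13, 15, 5, 8].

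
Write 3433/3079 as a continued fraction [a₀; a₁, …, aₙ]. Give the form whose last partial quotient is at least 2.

3433 = 1*3079 + 354
3079 = 8*354 + 247
354 = 1*247 + 107
247 = 2*107 + 33
107 = 3*33 + 8
33 = 4*8 + 1
8 = 8*1 + 0  (stop)
So 3433/3079 = [1; 8, 1, 2, 3, 4, 8].

[1; 8, 1, 2, 3, 4, 8]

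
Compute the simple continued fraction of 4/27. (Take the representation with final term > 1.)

[0; 6, 1, 3]

4 = 0*27 + 4
27 = 6*4 + 3
4 = 1*3 + 1
3 = 3*1 + 0  (stop)
So 4/27 = [0; 6, 1, 3].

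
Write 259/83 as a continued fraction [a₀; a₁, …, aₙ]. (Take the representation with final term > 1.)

[3; 8, 3, 3]

259 = 3·83 + 10
83 = 8·10 + 3
10 = 3·3 + 1
3 = 3·1 + 0  (stop)
So 259/83 = [3; 8, 3, 3].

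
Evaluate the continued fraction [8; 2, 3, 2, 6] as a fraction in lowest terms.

869/103

Using pₖ = aₖpₖ₋₁ + pₖ₋₂ and qₖ = aₖqₖ₋₁ + qₖ₋₂:
  k=0: a=8, p=8, q=1
  k=1: a=2, p=17, q=2
  k=2: a=3, p=59, q=7
  k=3: a=2, p=135, q=16
  k=4: a=6, p=869, q=103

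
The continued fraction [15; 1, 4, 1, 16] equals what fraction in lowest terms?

Fold from the inside: start with 16/1.
  1 + 1/16 = 17/16
  4 + 16/17 = 84/17
  1 + 17/84 = 101/84
  15 + 84/101 = 1599/101

1599/101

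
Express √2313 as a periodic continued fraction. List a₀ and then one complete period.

[48; 10, 1, 2, 10, 2, 1, 10, 96]

a₀ = ⌊√2313⌋ = 48.
With m₀=0, d₀=1 and mₖ₊₁ = dₖaₖ − mₖ, dₖ₊₁ = (n − mₖ₊₁²)/dₖ, aₖ₊₁ = ⌊(a₀+mₖ₊₁)/dₖ₊₁⌋:
  k=1: m=48, d=9, a=10
  k=2: m=42, d=61, a=1
  k=3: m=19, d=32, a=2
  k=4: m=45, d=9, a=10
  k=5: m=45, d=32, a=2
  k=6: m=19, d=61, a=1
  k=7: m=42, d=9, a=10
  k=8: m=48, d=1, a=96
d=1 and a=2a₀=96 at k=8, so the next step gives (m, d) = (48, 9) again — its k=1 value — and the period has length 8.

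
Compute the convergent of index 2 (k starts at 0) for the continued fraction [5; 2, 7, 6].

Using pₖ = aₖpₖ₋₁ + pₖ₋₂, qₖ = aₖqₖ₋₁ + qₖ₋₂ (with p₋₁=1, p₋₂=0, q₋₁=0, q₋₂=1):
  k=0: a=5, p=5, q=1
  k=1: a=2, p=11, q=2
  k=2: a=7, p=82, q=15

82/15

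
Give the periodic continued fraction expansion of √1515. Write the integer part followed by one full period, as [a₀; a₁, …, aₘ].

[38; 1, 11, 1, 76]

a₀ = ⌊√1515⌋ = 38.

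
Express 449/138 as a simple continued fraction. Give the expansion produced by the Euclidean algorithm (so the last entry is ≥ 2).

449 = 3×138 + 35
138 = 3×35 + 33
35 = 1×33 + 2
33 = 16×2 + 1
2 = 2×1 + 0  (stop)
So 449/138 = [3; 3, 1, 16, 2].

[3; 3, 1, 16, 2]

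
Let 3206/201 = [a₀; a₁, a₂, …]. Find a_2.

19

3206 = 15·201 + 191   →  a_0 = 15
201 = 1·191 + 10   →  a_1 = 1
191 = 19·10 + 1   →  a_2 = 19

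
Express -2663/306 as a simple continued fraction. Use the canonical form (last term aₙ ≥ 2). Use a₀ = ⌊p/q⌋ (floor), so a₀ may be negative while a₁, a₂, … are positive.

[-9; 3, 2, 1, 3, 8]

-2663 = -9·306 + 91
306 = 3·91 + 33
91 = 2·33 + 25
33 = 1·25 + 8
25 = 3·8 + 1
8 = 8·1 + 0  (stop)
So -2663/306 = [-9; 3, 2, 1, 3, 8].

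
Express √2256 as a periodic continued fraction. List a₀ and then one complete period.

[47; 2, 94]

a₀ = ⌊√2256⌋ = 47.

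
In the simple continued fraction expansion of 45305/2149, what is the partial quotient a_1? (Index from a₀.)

12

45305 = 21·2149 + 176   →  a_0 = 21
2149 = 12·176 + 37   →  a_1 = 12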